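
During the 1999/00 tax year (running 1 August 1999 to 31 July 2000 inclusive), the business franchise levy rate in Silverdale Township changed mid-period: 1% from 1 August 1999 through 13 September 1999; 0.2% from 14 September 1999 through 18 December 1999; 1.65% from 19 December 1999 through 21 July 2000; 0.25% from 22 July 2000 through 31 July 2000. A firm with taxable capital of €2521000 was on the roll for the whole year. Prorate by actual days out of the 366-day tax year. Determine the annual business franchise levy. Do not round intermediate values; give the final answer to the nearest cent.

€29074.16

1 August – 13 September 1999: 44 days at 1% → €2521000 × 1% × 44/366 = €3030.7104
14 September – 18 December 1999: 96 days at 0.2% → €2521000 × 0.2% × 96/366 = €1322.4918
19 December 1999 – 21 July 2000: 216 days at 1.65% → €2521000 × 1.65% × 216/366 = €24548.7541
22 July – 31 July 2000: 10 days at 0.25% → €2521000 × 0.25% × 10/366 = €172.1995
Total = €29074.1557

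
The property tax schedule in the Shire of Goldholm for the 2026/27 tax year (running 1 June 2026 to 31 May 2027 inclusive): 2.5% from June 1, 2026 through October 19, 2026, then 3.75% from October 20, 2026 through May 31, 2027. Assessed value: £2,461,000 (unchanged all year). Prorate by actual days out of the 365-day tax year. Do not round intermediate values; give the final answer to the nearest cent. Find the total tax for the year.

£80,403.90

June 1 – October 19, 2026: 141 days at 2.5% → £2,461,000 × 2.5% × 141/365 = £23,767.1918
October 20, 2026 – May 31, 2027: 224 days at 3.75% → £2,461,000 × 3.75% × 224/365 = £56,636.7123
Total = £80,403.9041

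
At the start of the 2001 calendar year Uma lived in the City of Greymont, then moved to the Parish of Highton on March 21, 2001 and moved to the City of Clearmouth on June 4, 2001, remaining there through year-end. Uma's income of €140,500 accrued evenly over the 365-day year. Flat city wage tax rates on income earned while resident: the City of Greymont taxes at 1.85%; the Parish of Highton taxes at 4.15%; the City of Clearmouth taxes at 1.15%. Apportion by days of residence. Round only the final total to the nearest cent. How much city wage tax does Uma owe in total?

The City of Greymont, January 1 – March 20, 2001: 79 days → €140,500 × 1.85% × 79/365 = €562.5774
The Parish of Highton, March 21 – June 3, 2001: 75 days → €140,500 × 4.15% × 75/365 = €1,198.0993
The City of Clearmouth, June 4 – December 31, 2001: 211 days → €140,500 × 1.15% × 211/365 = €934.0363
Total = €2,694.7130

€2,694.71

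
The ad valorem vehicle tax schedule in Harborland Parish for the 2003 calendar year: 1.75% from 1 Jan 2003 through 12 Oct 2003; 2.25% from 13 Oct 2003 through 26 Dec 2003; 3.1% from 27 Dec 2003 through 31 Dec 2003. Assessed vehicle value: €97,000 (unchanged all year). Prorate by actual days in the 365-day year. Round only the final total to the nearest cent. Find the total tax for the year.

1 Jan – 12 Oct 2003: 285 days at 1.75% → €97,000 × 1.75% × 285/365 = €1,325.4452
13 Oct – 26 Dec 2003: 75 days at 2.25% → €97,000 × 2.25% × 75/365 = €448.4589
27 Dec – 31 Dec 2003: 5 days at 3.1% → €97,000 × 3.1% × 5/365 = €41.1918
Total = €1,815.0959

€1,815.10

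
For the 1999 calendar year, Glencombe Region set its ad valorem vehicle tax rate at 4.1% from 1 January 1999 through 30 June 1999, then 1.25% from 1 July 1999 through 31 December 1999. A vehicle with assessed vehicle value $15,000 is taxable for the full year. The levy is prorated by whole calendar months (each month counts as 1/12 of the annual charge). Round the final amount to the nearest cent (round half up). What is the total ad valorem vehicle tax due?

$401.25

1 January – 30 June 1999: 6 months at 4.1% → $15,000 × 4.1% × 6/12 = $307.5000
1 July – 31 December 1999: 6 months at 1.25% → $15,000 × 1.25% × 6/12 = $93.7500
Total = $401.2500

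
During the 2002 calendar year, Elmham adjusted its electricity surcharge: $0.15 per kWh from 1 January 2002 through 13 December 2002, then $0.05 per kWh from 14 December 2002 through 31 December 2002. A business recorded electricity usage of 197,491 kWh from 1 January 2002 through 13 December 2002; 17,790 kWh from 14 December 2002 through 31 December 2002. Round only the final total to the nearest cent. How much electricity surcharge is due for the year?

1 January – 13 December 2002: 197,491 kWh at $0.15/kWh → $29,623.65
14 December – 31 December 2002: 17,790 kWh at $0.05/kWh → $889.50

$30,513.15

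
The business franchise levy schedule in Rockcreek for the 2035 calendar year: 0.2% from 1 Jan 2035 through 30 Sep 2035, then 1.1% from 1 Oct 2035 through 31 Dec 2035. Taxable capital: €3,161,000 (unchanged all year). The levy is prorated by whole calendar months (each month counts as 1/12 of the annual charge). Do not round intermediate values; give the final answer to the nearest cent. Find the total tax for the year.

€13,434.25

1 Jan – 30 Sep 2035: 9 months at 0.2% → €3,161,000 × 0.2% × 9/12 = €4,741.5000
1 Oct – 31 Dec 2035: 3 months at 1.1% → €3,161,000 × 1.1% × 3/12 = €8,692.7500
Total = €13,434.2500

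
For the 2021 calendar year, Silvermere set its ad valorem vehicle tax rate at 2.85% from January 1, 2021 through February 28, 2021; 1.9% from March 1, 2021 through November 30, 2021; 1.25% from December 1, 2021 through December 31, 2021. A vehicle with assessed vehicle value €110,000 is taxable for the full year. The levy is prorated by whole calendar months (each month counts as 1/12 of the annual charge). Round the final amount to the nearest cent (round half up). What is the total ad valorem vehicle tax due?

January 1 – February 28, 2021: 2 months at 2.85% → €110,000 × 2.85% × 2/12 = €522.5000
March 1 – November 30, 2021: 9 months at 1.9% → €110,000 × 1.9% × 9/12 = €1,567.5000
December 1 – December 31, 2021: 1 month at 1.25% → €110,000 × 1.25% × 1/12 = €114.5833
Total = €2,204.5833

€2,204.58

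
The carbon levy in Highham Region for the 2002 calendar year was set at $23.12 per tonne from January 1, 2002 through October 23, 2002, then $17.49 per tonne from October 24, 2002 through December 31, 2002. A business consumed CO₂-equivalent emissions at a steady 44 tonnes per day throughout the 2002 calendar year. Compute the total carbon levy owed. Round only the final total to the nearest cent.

$354,214.52

January 1 – October 23, 2002: 296 days × 44 tonnes/day = 13,024 tonnes at $23.12/tonne → $301,114.88
October 24 – December 31, 2002: 69 days × 44 tonnes/day = 3,036 tonnes at $17.49/tonne → $53,099.64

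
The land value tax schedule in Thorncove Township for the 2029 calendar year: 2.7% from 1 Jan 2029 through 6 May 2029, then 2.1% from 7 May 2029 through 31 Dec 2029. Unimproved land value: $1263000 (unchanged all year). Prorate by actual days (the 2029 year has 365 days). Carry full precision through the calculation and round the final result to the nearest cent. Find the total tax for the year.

1 Jan – 6 May 2029: 126 days at 2.7% → $1263000 × 2.7% × 126/365 = $11771.8521
7 May – 31 Dec 2029: 239 days at 2.1% → $1263000 × 2.1% × 239/365 = $17367.1151
Total = $29138.9671

$29138.97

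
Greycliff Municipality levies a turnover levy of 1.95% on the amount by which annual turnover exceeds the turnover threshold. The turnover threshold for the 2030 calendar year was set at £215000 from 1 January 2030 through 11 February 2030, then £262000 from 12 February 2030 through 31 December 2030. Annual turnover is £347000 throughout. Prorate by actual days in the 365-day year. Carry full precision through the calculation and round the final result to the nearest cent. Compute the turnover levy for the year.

£1762.96

1 January – 11 February 2030: 42 days, exemption £215000 → (£347000 − £215000) × 1.95% × 42/365 = £296.1863
12 February – 31 December 2030: 323 days, exemption £262000 → (£347000 − £262000) × 1.95% × 323/365 = £1466.7740
Total = £1762.9603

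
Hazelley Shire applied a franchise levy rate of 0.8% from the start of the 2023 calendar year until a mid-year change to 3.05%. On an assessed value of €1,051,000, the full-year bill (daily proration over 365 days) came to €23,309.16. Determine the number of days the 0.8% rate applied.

Let d = days at the first rate; then 365 − d days at the second rate.
€1,051,000 × [0.8%·d + 3.05%·(365−d)] / 365 = €23,309.16
Solving gives d = 135, so the new rate took effect on 16 May 2023.

135 days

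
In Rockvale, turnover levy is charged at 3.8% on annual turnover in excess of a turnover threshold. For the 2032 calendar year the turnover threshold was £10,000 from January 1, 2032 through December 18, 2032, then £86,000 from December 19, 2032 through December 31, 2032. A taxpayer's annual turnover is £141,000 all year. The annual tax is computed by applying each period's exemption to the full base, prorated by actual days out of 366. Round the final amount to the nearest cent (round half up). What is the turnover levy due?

January 1 – December 18, 2032: 353 days, exemption £10,000 → (£141,000 − £10,000) × 3.8% × 353/366 = £4,801.1858
December 19 – December 31, 2032: 13 days, exemption £86,000 → (£141,000 − £86,000) × 3.8% × 13/366 = £74.2350
Total = £4,875.4208

£4,875.42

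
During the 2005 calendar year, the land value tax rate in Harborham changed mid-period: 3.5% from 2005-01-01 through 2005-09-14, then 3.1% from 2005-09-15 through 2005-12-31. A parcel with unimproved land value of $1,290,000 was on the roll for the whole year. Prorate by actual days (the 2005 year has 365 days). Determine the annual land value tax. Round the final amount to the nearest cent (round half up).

$43,623.21

2005-01-01 to 2005-09-14: 257 days at 3.5% → $1,290,000 × 3.5% × 257/365 = $31,790.5479
2005-09-15 to 2005-12-31: 108 days at 3.1% → $1,290,000 × 3.1% × 108/365 = $11,832.6575
Total = $43,623.2055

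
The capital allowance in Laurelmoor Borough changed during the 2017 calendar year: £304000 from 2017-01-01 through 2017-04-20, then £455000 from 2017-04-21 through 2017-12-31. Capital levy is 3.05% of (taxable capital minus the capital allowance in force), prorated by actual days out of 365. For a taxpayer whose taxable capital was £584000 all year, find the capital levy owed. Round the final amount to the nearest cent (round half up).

2017-01-01 to 2017-04-20: 110 days, exemption £304000 → (£584000 − £304000) × 3.05% × 110/365 = £2573.6986
2017-04-21 to 2017-12-31: 255 days, exemption £455000 → (£584000 − £455000) × 3.05% × 255/365 = £2748.7603
Total = £5322.4589

£5322.46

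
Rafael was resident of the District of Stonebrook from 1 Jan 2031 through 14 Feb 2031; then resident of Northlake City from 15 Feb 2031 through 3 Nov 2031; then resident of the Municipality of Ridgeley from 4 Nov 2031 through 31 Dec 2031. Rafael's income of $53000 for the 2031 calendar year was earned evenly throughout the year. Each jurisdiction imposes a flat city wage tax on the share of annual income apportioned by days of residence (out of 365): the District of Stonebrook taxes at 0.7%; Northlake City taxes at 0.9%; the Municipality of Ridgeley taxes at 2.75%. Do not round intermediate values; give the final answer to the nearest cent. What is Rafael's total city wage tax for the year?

$619.74

The District of Stonebrook, 1 Jan – 14 Feb 2031: 45 days → $53000 × 0.7% × 45/365 = $45.7397
Northlake City, 15 Feb – 3 Nov 2031: 262 days → $53000 × 0.9% × 262/365 = $342.3945
The Municipality of Ridgeley, 4 Nov – 31 Dec 2031: 58 days → $53000 × 2.75% × 58/365 = $231.6027
Total = $619.7370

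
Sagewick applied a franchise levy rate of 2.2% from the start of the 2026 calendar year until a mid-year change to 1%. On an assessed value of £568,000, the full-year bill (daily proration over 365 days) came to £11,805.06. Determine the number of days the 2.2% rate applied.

Let d = days at the first rate; then 365 − d days at the second rate.
£568,000 × [2.2%·d + 1%·(365−d)] / 365 = £11,805.06
Solving gives d = 328, so the new rate took effect on 25 Nov 2026.

328 days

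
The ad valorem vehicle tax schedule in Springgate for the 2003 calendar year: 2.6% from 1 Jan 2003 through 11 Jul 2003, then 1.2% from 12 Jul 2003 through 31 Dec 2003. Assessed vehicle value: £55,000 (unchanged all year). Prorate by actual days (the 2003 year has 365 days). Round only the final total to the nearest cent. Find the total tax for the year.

1 Jan – 11 Jul 2003: 192 days at 2.6% → £55,000 × 2.6% × 192/365 = £752.2192
12 Jul – 31 Dec 2003: 173 days at 1.2% → £55,000 × 1.2% × 173/365 = £312.8219
Total = £1,065.0411

£1,065.04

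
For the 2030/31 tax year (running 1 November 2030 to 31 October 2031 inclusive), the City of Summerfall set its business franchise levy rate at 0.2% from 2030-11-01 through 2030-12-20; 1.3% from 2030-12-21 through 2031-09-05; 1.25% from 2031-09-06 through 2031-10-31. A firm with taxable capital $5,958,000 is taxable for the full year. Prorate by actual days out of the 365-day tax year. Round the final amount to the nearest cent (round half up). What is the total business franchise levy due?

2030-11-01 to 2030-12-20: 50 days at 0.2% → $5,958,000 × 0.2% × 50/365 = $1,632.3288
2030-12-21 to 2031-09-05: 259 days at 1.3% → $5,958,000 × 1.3% × 259/365 = $54,960.5096
2031-09-06 to 2031-10-31: 56 days at 1.25% → $5,958,000 × 1.25% × 56/365 = $11,426.3014
Total = $68,019.1397

$68,019.14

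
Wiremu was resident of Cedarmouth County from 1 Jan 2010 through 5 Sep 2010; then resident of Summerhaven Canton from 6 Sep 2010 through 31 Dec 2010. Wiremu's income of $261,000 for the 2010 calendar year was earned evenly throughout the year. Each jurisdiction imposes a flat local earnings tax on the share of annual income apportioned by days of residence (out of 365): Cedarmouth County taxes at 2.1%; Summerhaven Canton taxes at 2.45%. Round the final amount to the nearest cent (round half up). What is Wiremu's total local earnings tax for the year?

$5,773.82

Cedarmouth County, 1 Jan – 5 Sep 2010: 248 days → $261,000 × 2.1% × 248/365 = $3,724.0767
Summerhaven Canton, 6 Sep – 31 Dec 2010: 117 days → $261,000 × 2.45% × 117/365 = $2,049.7438
Total = $5,773.8205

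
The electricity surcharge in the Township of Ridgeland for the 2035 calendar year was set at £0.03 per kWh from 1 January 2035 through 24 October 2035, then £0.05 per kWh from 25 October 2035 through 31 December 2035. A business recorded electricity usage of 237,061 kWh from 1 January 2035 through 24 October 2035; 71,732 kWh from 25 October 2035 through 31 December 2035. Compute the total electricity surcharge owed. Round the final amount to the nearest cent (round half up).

£10,698.43

1 January – 24 October 2035: 237,061 kWh at £0.03/kWh → £7,111.83
25 October – 31 December 2035: 71,732 kWh at £0.05/kWh → £3,586.60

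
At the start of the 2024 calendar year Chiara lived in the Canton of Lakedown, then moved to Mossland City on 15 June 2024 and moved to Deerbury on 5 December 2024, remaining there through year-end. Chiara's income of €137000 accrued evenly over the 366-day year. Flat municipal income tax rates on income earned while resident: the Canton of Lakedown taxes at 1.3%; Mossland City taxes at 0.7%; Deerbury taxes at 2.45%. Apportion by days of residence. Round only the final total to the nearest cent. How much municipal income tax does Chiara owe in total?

The Canton of Lakedown, 1 January – 14 June 2024: 166 days → €137000 × 1.3% × 166/366 = €807.7760
Mossland City, 15 June – 4 December 2024: 173 days → €137000 × 0.7% × 173/366 = €453.2978
Deerbury, 5 December – 31 December 2024: 27 days → €137000 × 2.45% × 27/366 = €247.6107
Total = €1508.6844

€1508.68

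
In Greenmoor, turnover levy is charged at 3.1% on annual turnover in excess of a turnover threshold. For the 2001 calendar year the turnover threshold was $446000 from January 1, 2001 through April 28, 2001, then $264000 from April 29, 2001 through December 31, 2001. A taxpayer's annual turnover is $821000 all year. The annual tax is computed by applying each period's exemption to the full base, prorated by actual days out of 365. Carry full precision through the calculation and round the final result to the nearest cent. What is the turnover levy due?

$15443.01

January 1 – April 28, 2001: 118 days, exemption $446000 → ($821000 − $446000) × 3.1% × 118/365 = $3758.2192
April 29 – December 31, 2001: 247 days, exemption $264000 → ($821000 − $264000) × 3.1% × 247/365 = $11684.7918
Total = $15443.0110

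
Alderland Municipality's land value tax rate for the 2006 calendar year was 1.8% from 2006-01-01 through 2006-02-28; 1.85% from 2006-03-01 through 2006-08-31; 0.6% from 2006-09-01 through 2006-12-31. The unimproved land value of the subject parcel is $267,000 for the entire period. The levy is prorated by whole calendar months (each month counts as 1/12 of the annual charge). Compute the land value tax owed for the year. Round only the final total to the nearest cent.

$3,804.75

2006-01-01 to 2006-02-28: 2 months at 1.8% → $267,000 × 1.8% × 2/12 = $801.0000
2006-03-01 to 2006-08-31: 6 months at 1.85% → $267,000 × 1.85% × 6/12 = $2,469.7500
2006-09-01 to 2006-12-31: 4 months at 0.6% → $267,000 × 0.6% × 4/12 = $534.0000
Total = $3,804.7500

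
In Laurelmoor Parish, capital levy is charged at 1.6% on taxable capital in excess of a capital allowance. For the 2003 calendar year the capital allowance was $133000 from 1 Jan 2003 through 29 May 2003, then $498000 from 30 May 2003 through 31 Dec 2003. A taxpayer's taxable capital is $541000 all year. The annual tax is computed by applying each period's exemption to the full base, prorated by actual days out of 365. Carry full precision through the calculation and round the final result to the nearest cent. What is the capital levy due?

$3072.00

1 Jan – 29 May 2003: 149 days, exemption $133000 → ($541000 − $133000) × 1.6% × 149/365 = $2664.8548
30 May – 31 Dec 2003: 216 days, exemption $498000 → ($541000 − $498000) × 1.6% × 216/365 = $407.1452
Total = $3072.0000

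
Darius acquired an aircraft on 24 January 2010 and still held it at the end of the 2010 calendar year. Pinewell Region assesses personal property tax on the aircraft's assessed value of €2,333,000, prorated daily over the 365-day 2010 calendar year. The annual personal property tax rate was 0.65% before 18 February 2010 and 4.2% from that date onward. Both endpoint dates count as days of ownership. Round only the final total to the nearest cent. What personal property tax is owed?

€86,138.83

24 January – 17 February 2010: 25 days at 0.65% → €2,333,000 × 0.65% × 25/365 = €1,038.6644
18 February – 31 December 2010: 317 days at 4.2% → €2,333,000 × 4.2% × 317/365 = €85,100.1699
Total = €86,138.8342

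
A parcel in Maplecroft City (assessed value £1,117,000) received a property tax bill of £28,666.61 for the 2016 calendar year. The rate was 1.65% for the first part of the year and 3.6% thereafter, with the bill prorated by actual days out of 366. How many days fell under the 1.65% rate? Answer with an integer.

Let d = days at the first rate; then 366 − d days at the second rate.
£1,117,000 × [1.65%·d + 3.6%·(366−d)] / 366 = £28,666.61
Solving gives d = 194, so the new rate took effect on July 13, 2016.

194 days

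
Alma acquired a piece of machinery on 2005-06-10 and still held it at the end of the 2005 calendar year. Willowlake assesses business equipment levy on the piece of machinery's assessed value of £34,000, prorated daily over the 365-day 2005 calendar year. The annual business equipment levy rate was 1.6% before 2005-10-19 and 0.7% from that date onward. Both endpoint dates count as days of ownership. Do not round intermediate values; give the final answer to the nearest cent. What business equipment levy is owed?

£243.50

2005-06-10 to 2005-10-18: 131 days at 1.6% → £34,000 × 1.6% × 131/365 = £195.2438
2005-10-19 to 2005-12-31: 74 days at 0.7% → £34,000 × 0.7% × 74/365 = £48.2521
Total = £243.4959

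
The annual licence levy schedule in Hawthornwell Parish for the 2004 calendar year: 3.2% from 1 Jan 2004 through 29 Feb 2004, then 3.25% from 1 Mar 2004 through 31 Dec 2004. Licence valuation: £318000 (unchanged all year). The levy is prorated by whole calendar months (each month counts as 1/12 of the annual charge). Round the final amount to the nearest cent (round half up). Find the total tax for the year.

1 Jan – 29 Feb 2004: 2 months at 3.2% → £318000 × 3.2% × 2/12 = £1696.0000
1 Mar – 31 Dec 2004: 10 months at 3.25% → £318000 × 3.25% × 10/12 = £8612.5000
Total = £10308.5000

£10308.50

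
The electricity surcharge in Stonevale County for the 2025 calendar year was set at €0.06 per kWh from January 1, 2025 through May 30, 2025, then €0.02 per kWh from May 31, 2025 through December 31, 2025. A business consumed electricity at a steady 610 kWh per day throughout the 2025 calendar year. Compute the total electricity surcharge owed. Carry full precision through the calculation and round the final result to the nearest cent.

€8,113.00

January 1 – May 30, 2025: 150 days × 610 kWh/day = 91,500 kWh at €0.06/kWh → €5,490.00
May 31 – December 31, 2025: 215 days × 610 kWh/day = 131,150 kWh at €0.02/kWh → €2,623.00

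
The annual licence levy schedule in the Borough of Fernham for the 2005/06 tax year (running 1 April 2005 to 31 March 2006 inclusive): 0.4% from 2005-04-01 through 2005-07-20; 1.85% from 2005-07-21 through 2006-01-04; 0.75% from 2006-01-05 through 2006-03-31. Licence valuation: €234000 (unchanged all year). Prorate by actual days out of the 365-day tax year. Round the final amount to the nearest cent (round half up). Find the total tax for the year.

2005-04-01 to 2005-07-20: 111 days at 0.4% → €234000 × 0.4% × 111/365 = €284.6466
2005-07-21 to 2006-01-04: 168 days at 1.85% → €234000 × 1.85% × 168/365 = €1992.5260
2006-01-05 to 2006-03-31: 86 days at 0.75% → €234000 × 0.75% × 86/365 = €413.5068
Total = €2690.6795

€2690.68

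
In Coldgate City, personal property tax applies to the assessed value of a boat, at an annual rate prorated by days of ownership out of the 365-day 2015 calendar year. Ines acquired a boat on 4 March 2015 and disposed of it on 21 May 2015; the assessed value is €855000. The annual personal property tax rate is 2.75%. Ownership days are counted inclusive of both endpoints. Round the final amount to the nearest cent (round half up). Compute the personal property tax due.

€5089.01

Days held (4 March – 21 May 2015): 79 out of 365
Tax = €855000 × 2.75% × 79/365 = €5089.0068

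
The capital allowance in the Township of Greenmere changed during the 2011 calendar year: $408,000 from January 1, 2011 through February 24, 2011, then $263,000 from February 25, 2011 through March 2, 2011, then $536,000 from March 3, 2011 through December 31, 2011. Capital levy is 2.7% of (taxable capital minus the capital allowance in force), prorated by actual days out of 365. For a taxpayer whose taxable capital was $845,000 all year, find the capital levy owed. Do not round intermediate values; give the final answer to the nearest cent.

$8,984.93

January 1 – February 24, 2011: 55 days, exemption $408,000 → ($845,000 − $408,000) × 2.7% × 55/365 = $1,777.9315
February 25 – March 2, 2011: 6 days, exemption $263,000 → ($845,000 − $263,000) × 2.7% × 6/365 = $258.3123
March 3 – December 31, 2011: 304 days, exemption $536,000 → ($845,000 − $536,000) × 2.7% × 304/365 = $6,948.6904
Total = $8,984.9342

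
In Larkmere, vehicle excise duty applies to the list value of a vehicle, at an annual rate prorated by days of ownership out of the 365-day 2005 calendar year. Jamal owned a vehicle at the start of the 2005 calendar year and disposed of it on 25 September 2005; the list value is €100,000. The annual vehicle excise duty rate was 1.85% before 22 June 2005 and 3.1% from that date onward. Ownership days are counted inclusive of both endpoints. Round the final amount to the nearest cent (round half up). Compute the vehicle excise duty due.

1 January – 21 June 2005: 172 days at 1.85% → €100,000 × 1.85% × 172/365 = €871.7808
22 June – 25 September 2005: 96 days at 3.1% → €100,000 × 3.1% × 96/365 = €815.3425
Total = €1,687.1233

€1,687.12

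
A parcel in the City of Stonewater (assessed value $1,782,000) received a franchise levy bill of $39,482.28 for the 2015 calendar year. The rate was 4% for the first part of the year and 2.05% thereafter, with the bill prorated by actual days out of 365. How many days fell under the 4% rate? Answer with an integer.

Let d = days at the first rate; then 365 − d days at the second rate.
$1,782,000 × [4%·d + 2.05%·(365−d)] / 365 = $39,482.28
Solving gives d = 31, so the new rate took effect on 1 February 2015.

31 days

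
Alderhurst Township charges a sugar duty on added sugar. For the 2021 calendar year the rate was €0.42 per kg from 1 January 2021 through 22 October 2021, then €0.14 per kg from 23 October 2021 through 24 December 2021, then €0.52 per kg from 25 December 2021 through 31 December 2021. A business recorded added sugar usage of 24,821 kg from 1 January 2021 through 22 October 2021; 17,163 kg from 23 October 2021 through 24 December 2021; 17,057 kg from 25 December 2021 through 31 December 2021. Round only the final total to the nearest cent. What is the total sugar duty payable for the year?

1 January – 22 October 2021: 24,821 kg at €0.42/kg → €10,424.82
23 October – 24 December 2021: 17,163 kg at €0.14/kg → €2,402.82
25 December – 31 December 2021: 17,057 kg at €0.52/kg → €8,869.64

€21,697.28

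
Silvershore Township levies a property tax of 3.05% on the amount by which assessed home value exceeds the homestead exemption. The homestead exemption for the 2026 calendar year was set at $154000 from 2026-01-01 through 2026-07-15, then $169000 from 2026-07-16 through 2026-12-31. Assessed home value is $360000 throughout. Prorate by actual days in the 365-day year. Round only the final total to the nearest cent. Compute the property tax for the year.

2026-01-01 to 2026-07-15: 196 days, exemption $154000 → ($360000 − $154000) × 3.05% × 196/365 = $3373.8849
2026-07-16 to 2026-12-31: 169 days, exemption $169000 → ($360000 − $169000) × 3.05% × 169/365 = $2697.2863
Total = $6071.1712

$6071.17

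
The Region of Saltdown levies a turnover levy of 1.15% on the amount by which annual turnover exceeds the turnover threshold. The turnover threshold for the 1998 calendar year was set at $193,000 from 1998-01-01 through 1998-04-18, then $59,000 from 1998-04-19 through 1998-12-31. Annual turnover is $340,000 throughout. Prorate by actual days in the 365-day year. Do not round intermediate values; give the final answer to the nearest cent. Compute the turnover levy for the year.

1998-01-01 to 1998-04-18: 108 days, exemption $193,000 → ($340,000 − $193,000) × 1.15% × 108/365 = $500.2027
1998-04-19 to 1998-12-31: 257 days, exemption $59,000 → ($340,000 − $59,000) × 1.15% × 257/365 = $2,275.3301
Total = $2,775.5329

$2,775.53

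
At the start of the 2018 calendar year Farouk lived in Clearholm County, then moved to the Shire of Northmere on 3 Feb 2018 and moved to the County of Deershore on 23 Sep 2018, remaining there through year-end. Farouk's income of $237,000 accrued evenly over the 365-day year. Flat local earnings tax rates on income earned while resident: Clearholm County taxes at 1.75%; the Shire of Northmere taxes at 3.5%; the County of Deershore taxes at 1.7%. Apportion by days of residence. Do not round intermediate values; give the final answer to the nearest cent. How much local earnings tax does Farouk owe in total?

$6,751.25

Clearholm County, 1 Jan – 2 Feb 2018: 33 days → $237,000 × 1.75% × 33/365 = $374.9795
The Shire of Northmere, 3 Feb – 22 Sep 2018: 232 days → $237,000 × 3.5% × 232/365 = $5,272.4384
The County of Deershore, 23 Sep – 31 Dec 2018: 100 days → $237,000 × 1.7% × 100/365 = $1,103.8356
Total = $6,751.2534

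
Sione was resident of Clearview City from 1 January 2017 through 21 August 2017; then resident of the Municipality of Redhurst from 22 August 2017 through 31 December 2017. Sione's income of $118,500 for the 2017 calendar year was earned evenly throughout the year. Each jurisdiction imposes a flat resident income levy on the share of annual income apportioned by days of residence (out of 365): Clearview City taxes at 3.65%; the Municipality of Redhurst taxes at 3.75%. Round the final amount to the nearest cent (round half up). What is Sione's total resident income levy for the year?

Clearview City, 1 January – 21 August 2017: 233 days → $118,500 × 3.65% × 233/365 = $2,761.0500
The Municipality of Redhurst, 22 August – 31 December 2017: 132 days → $118,500 × 3.75% × 132/365 = $1,607.0548
Total = $4,368.1048

$4,368.10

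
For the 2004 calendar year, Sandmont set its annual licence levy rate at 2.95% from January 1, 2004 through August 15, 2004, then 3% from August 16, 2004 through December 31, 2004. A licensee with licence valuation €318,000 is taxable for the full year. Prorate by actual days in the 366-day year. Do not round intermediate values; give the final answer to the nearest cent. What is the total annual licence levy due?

€9,440.95

January 1 – August 15, 2004: 228 days at 2.95% → €318,000 × 2.95% × 228/366 = €5,843.9016
August 16 – December 31, 2004: 138 days at 3% → €318,000 × 3% × 138/366 = €3,597.0492
Total = €9,440.9508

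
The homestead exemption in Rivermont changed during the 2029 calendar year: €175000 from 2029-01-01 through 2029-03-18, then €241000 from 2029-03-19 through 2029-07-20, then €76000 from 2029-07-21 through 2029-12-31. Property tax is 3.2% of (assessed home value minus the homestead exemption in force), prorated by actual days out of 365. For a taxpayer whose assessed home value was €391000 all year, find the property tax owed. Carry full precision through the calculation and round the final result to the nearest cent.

2029-01-01 to 2029-03-18: 77 days, exemption €175000 → (€391000 − €175000) × 3.2% × 77/365 = €1458.1479
2029-03-19 to 2029-07-20: 124 days, exemption €241000 → (€391000 − €241000) × 3.2% × 124/365 = €1630.6849
2029-07-21 to 2029-12-31: 164 days, exemption €76000 → (€391000 − €76000) × 3.2% × 164/365 = €4529.0959
Total = €7617.9288

€7617.93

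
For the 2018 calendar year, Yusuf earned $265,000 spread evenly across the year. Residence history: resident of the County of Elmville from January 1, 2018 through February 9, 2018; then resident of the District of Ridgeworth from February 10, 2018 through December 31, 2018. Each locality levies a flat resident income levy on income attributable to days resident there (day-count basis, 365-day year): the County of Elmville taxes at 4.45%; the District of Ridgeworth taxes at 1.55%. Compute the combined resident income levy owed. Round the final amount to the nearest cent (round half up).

$4,949.69

The County of Elmville, January 1 – February 9, 2018: 40 days → $265,000 × 4.45% × 40/365 = $1,292.3288
The District of Ridgeworth, February 10 – December 31, 2018: 325 days → $265,000 × 1.55% × 325/365 = $3,657.3630
Total = $4,949.6918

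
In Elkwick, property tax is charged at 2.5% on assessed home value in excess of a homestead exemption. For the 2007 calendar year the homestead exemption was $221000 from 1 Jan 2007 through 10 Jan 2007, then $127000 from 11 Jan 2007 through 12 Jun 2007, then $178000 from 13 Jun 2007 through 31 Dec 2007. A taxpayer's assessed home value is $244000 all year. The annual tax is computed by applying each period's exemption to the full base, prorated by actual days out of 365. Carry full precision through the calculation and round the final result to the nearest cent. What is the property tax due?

1 Jan – 10 Jan 2007: 10 days, exemption $221000 → ($244000 − $221000) × 2.5% × 10/365 = $15.7534
11 Jan – 12 Jun 2007: 153 days, exemption $127000 → ($244000 − $127000) × 2.5% × 153/365 = $1226.0959
13 Jun – 31 Dec 2007: 202 days, exemption $178000 → ($244000 − $178000) × 2.5% × 202/365 = $913.1507
Total = $2155.0000

$2155.00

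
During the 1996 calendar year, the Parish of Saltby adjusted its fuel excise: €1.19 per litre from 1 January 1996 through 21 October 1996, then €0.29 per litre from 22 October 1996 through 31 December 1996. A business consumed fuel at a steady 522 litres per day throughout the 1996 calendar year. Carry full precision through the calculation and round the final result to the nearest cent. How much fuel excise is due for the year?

1 January – 21 October 1996: 295 days × 522 litres/day = 153,990 litres at €1.19/litre → €183248.10
22 October – 31 December 1996: 71 days × 522 litres/day = 37,062 litres at €0.29/litre → €10747.98

€193996.08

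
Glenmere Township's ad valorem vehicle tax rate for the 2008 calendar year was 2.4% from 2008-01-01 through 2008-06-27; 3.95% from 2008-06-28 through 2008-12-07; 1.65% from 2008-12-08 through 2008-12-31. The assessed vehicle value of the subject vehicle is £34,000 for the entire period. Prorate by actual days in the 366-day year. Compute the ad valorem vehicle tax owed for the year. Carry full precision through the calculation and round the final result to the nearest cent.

£1,033.98

2008-01-01 to 2008-06-27: 179 days at 2.4% → £34,000 × 2.4% × 179/366 = £399.0820
2008-06-28 to 2008-12-07: 163 days at 3.95% → £34,000 × 3.95% × 163/366 = £598.1120
2008-12-08 to 2008-12-31: 24 days at 1.65% → £34,000 × 1.65% × 24/366 = £36.7869
Total = £1,033.9809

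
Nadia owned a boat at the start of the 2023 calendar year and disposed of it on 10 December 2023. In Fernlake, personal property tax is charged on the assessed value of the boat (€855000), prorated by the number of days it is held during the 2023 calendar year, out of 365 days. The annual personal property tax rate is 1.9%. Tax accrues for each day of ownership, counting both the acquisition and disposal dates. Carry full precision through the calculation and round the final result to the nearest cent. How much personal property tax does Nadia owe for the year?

Days held (1 January – 10 December 2023): 344 out of 365
Tax = €855000 × 1.9% × 344/365 = €15310.3562

€15310.36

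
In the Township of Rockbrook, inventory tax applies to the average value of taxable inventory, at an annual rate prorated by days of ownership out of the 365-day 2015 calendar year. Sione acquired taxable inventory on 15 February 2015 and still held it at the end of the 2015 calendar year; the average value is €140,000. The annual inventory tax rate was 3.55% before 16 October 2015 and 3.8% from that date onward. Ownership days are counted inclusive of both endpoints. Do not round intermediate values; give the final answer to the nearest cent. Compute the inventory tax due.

15 February – 15 October 2015: 243 days at 3.55% → €140,000 × 3.55% × 243/365 = €3,308.7945
16 October – 31 December 2015: 77 days at 3.8% → €140,000 × 3.8% × 77/365 = €1,122.3014
Total = €4,431.0959

€4,431.10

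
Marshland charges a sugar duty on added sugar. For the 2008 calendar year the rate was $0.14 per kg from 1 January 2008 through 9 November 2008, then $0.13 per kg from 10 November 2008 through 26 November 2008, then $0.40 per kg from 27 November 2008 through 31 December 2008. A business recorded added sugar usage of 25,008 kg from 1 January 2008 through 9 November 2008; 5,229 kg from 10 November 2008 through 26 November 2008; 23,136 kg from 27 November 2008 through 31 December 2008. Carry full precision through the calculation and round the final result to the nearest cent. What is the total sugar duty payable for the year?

$13,435.29

1 January – 9 November 2008: 25,008 kg at $0.14/kg → $3,501.12
10 November – 26 November 2008: 5,229 kg at $0.13/kg → $679.77
27 November – 31 December 2008: 23,136 kg at $0.40/kg → $9,254.40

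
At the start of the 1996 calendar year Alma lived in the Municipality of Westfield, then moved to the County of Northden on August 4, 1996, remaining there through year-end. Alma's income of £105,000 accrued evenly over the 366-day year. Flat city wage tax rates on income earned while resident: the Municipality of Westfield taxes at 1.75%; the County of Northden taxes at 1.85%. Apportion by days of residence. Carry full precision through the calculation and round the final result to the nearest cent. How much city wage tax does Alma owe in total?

£1,880.53

The Municipality of Westfield, January 1 – August 3, 1996: 216 days → £105,000 × 1.75% × 216/366 = £1,084.4262
The County of Northden, August 4 – December 31, 1996: 150 days → £105,000 × 1.85% × 150/366 = £796.1066
Total = £1,880.5328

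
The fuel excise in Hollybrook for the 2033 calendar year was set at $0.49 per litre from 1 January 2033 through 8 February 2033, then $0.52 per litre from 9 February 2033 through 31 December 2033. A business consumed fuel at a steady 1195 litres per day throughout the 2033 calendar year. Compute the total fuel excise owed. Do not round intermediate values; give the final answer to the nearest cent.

1 January – 8 February 2033: 39 days × 1195 litres/day = 46,605 litres at $0.49/litre → $22,836.45
9 February – 31 December 2033: 326 days × 1195 litres/day = 389,570 litres at $0.52/litre → $202,576.40

$225,412.85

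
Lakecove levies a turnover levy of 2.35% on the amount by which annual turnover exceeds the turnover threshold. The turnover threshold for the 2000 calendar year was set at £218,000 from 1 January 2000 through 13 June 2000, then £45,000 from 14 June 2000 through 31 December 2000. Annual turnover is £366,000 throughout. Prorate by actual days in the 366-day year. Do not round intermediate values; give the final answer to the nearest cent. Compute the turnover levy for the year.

1 January – 13 June 2000: 165 days, exemption £218,000 → (£366,000 − £218,000) × 2.35% × 165/366 = £1,567.9508
14 June – 31 December 2000: 201 days, exemption £45,000 → (£366,000 − £45,000) × 2.35% × 201/366 = £4,142.7418
Total = £5,710.6926

£5,710.69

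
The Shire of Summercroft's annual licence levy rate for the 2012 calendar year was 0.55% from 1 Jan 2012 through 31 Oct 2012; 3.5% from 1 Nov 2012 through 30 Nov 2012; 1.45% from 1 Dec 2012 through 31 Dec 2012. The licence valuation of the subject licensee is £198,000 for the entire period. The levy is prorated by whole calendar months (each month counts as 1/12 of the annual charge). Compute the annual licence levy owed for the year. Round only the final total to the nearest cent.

£1,724.25

1 Jan – 31 Oct 2012: 10 months at 0.55% → £198,000 × 0.55% × 10/12 = £907.5000
1 Nov – 30 Nov 2012: 1 month at 3.5% → £198,000 × 3.5% × 1/12 = £577.5000
1 Dec – 31 Dec 2012: 1 month at 1.45% → £198,000 × 1.45% × 1/12 = £239.2500
Total = £1,724.2500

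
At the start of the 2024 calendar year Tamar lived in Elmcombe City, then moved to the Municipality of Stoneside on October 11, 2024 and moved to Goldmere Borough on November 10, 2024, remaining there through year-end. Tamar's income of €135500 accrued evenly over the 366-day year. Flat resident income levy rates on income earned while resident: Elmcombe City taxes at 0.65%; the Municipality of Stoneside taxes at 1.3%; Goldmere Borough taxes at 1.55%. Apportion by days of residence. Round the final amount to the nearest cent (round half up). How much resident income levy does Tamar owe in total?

€1126.20

Elmcombe City, January 1 – October 10, 2024: 284 days → €135500 × 0.65% × 284/366 = €683.4235
The Municipality of Stoneside, October 11 – November 9, 2024: 30 days → €135500 × 1.3% × 30/366 = €144.3852
Goldmere Borough, November 10 – December 31, 2024: 52 days → €135500 × 1.55% × 52/366 = €298.3962
Total = €1126.2049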